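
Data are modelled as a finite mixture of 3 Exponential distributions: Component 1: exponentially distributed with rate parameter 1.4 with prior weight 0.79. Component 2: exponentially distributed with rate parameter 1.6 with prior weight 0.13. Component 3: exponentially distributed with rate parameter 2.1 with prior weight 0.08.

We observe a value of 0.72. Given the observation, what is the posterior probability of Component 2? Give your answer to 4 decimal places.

Posterior ∝ prior × likelihood, so P(k | x) ∝ w_k f_k(x); normalise over all components.
Component likelihoods at x = 0.72:
  L_1 = 1.4·e^(−1.4·0.72) = 1.4·e^(−1.0080) = 0.510927
  L_2 = 1.6·e^(−1.6·0.72) = 1.6·e^(−1.1520) = 0.505607
  L_3 = 2.1·e^(−2.1·0.72) = 2.1·e^(−1.5120) = 0.462984
Multiply by the mixture weights:
  w_1·L_1 = 0.79 × 0.510927 = 0.403633
  w_2·L_2 = 0.13 × 0.505607 = 0.0657289
  w_3·L_3 = 0.08 × 0.462984 = 0.0370387
Denominator: 0.403633 + 0.0657289 + 0.0370387 = 0.5064
So the posterior for Component 2 is 0.0657289 / 0.5064 ≈ 0.1298.

0.1298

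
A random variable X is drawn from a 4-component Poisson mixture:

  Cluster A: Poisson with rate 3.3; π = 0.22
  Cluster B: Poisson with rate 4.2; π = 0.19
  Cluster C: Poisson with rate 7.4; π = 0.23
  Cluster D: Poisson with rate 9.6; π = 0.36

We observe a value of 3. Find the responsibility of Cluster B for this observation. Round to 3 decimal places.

Apply Bayes' rule: the posterior for each component is proportional to its prior times its likelihood at x.
Evaluate each component's likelihood at the observed value:
  f_A = 0.220912
  f_B = 0.185165
  f_C = 0.0412824
  f_D = 0.00998701
Unnormalised posteriors:
  π_A·f_A = 0.22 × 0.220912 = 0.0486006
  π_B·f_B = 0.19 × 0.185165 = 0.0351814
  π_C·f_C = 0.23 × 0.0412824 = 0.00949495
  π_D·f_D = 0.36 × 0.00998701 = 0.00359532
Sum: 0.0486006 + 0.0351814 + 0.00949495 + 0.00359532 = 0.0968723
Responsibility of Cluster B: 0.0351814 / 0.0968723 ≈ 0.363

0.363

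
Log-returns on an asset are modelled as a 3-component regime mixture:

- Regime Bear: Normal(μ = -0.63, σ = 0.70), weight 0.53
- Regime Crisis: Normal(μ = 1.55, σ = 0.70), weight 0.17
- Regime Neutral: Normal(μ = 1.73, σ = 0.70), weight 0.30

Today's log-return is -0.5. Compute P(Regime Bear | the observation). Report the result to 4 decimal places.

By Bayes' theorem, P(k | x) = w_k f_k(x) / Σ_j w_j f_j(x).
Normal densities:
  p_Bear = (1/(0.70·√(2π)))·exp(−(-0.5−-0.63)²/(2·0.70²)) = 0.569918·exp(-0.01724) = 0.560174
  p_Crisis = (1/(0.70·√(2π)))·exp(−(-0.5−1.55)²/(2·0.70²)) = 0.569918·exp(-4.28827) = 0.00782424
  p_Neutral = (1/(0.70·√(2π)))·exp(−(-0.5−1.73)²/(2·0.70²)) = 0.569918·exp(-5.07439) = 0.00356479
Prior × likelihood for each component:
  w_Bear·p_Bear = 0.53 × 0.560174 = 0.296892
  w_Crisis·p_Crisis = 0.17 × 0.00782424 = 0.00133012
  w_Neutral·p_Neutral = 0.30 × 0.00356479 = 0.00106944
Evidence: 0.296892 + 0.00133012 + 0.00106944 = 0.299292
P(Regime Bear | x) ≈ 0.9920

0.9920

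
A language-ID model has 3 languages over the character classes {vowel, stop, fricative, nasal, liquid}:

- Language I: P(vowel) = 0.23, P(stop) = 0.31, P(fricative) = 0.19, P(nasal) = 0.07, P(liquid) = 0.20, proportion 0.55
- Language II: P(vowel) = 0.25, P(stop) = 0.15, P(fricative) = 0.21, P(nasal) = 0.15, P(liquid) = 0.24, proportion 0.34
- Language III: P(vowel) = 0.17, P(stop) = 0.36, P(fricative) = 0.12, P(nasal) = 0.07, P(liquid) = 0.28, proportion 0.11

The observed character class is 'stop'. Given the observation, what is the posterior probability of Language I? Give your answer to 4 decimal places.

0.6530

Apply Bayes' rule: the posterior for each component is proportional to its prior times its likelihood at x.
Evaluate each component's likelihood at the observed value:
  f_I = 0.31
  f_II = 0.15
  f_III = 0.36
Weight by the priors:
  π_I·f_I = 0.55 × 0.31 = 0.1705
  π_II·f_II = 0.34 × 0.15 = 0.051
  π_III·f_III = 0.11 × 0.36 = 0.0396
Sum: 0.1705 + 0.051 + 0.0396 = 0.2611
P(Language I | x) = 0.1705 / 0.2611 ≈ 0.6530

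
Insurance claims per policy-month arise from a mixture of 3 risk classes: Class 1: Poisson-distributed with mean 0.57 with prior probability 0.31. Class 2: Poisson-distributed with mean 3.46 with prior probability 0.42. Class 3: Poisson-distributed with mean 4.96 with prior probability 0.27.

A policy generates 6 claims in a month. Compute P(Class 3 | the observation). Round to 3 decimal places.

Apply Bayes' rule: the posterior for each component is proportional to its prior times its likelihood at x.
Poisson probabilities:
  f_1 = 2.69382e-05
  f_2 = 0.0748971
  f_3 = 0.14503
Unnormalised posteriors:
  w_1·f_1 = 0.31 × 2.69382e-05 = 8.35085e-06
  w_2·f_2 = 0.42 × 0.0748971 = 0.0314568
  w_3·f_3 = 0.27 × 0.14503 = 0.039158
Sum: 8.35085e-06 + 0.0314568 + 0.039158 = 0.0706232
Responsibility of Class 3: 0.039158 / 0.0706232 ≈ 0.554

0.554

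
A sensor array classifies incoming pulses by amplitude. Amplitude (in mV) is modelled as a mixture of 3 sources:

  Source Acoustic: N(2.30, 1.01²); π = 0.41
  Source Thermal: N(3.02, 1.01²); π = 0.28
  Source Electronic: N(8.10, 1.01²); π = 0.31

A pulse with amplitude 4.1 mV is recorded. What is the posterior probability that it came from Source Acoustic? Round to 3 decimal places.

P(component k | x) = P(Z=k)·f_k(x) / marginal(x), where marginal(x) = Σ_j P(Z=j)·f_j(x).
Component likelihoods at x = 4.1 mV:
  p_Acoustic = 0.0807039
  p_Thermal = 0.222997
  p_Electronic = 0.000155128
Weight by the priors:
  P(Z=Acoustic)·p_Acoustic = 0.41 × 0.0807039 = 0.0330886
  P(Z=Thermal)·p_Thermal = 0.28 × 0.222997 = 0.0624391
  P(Z=Electronic)·p_Electronic = 0.31 × 0.000155128 = 4.80898e-05
Normaliser: 0.0330886 + 0.0624391 + 4.80898e-05 = 0.0955758
P(Source Acoustic | x) ≈ 0.346

0.346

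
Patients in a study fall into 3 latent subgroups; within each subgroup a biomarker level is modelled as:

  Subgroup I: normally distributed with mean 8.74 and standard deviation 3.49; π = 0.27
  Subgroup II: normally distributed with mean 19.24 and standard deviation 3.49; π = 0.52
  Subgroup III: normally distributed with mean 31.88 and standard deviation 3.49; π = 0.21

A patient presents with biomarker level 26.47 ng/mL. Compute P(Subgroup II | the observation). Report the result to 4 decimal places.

The responsibility of component k is P(Z=k) f_k(x) divided by Σ_j P(Z=j) f_j(x).
Normal densities:
  f_I = 2.84309e-07
  f_II = 0.0133709
  f_III = 0.0343789
Multiply by the mixture weights:
  P(Z=I)·f_I = 0.27 × 2.84309e-07 = 7.67634e-08
  P(Z=II)·f_II = 0.52 × 0.0133709 = 0.00695288
  P(Z=III)·f_III = 0.21 × 0.0343789 = 0.00721957
Evidence: 7.67634e-08 + 0.00695288 + 0.00721957 = 0.0141725
So the posterior for Subgroup II is 0.00695288 / 0.0141725 ≈ 0.4906.

0.4906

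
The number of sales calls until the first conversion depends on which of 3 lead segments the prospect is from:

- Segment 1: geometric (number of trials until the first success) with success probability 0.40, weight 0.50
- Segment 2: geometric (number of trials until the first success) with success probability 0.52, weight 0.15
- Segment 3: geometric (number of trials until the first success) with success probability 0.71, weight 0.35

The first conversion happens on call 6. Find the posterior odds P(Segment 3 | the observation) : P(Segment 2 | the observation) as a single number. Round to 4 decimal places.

Posterior odds = (π_i f_i(x)) / (π_j f_j(x)); the normalising sum cancels.
Geometric probabilities:
  L_1 = 0.40·(1−0.40)^5 = 0.40·0.07776 = 0.031104
  L_2 = 0.52·(1−0.52)^5 = 0.52·0.0254804 = 0.0132498
  L_3 = 0.71·(1−0.71)^5 = 0.71·0.00205111 = 0.00145629
0.000509702 / 0.00198747 ≈ 0.2565

0.2565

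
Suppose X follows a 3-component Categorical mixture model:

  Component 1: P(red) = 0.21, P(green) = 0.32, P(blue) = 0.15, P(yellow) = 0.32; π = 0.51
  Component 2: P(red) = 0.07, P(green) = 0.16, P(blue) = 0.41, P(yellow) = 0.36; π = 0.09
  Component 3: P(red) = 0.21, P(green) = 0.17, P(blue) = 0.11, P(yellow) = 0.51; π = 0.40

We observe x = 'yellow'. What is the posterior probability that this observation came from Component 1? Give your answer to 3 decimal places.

The responsibility of component k is P(Z=k) f_k(x) divided by Σ_j P(Z=j) f_j(x).
Categorical probabilities:
  L_1 = P(yellow | comp) = 0.32
  L_2 = P(yellow | comp) = 0.36
  L_3 = P(yellow | comp) = 0.51
Prior × likelihood for each component:
  P(Z=1)·L_1 = 0.51 × 0.32 = 0.1632
  P(Z=2)·L_2 = 0.09 × 0.36 = 0.0324
  P(Z=3)·L_3 = 0.40 × 0.51 = 0.204
Normaliser: 0.1632 + 0.0324 + 0.204 = 0.3996
P(Component 1 | the observation) = 0.1632 / 0.3996 ≈ 0.408

0.408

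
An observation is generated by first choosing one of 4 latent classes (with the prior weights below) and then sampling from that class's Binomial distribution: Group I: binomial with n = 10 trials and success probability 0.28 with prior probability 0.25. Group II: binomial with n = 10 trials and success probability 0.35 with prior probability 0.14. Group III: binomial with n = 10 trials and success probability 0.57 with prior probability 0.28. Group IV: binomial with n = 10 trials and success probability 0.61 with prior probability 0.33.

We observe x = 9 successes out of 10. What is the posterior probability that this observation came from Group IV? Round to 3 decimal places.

P(component k | x) = π_k·f_k(x) / marginal(x), where marginal(x) = Σ_j π_j·f_j(x).
Evaluate each component's likelihood at the observed value:
  f_I = 7.61649e-05
  f_II = 0.000512302
  f_III = 0.0273113
  f_IV = 0.0456072
Multiply by the mixture weights:
  π_I·f_I = 0.25 × 7.61649e-05 = 1.90412e-05
  π_II·f_II = 0.14 × 0.000512302 = 7.17222e-05
  π_III·f_III = 0.28 × 0.0273113 = 0.00764716
  π_IV·f_IV = 0.33 × 0.0456072 = 0.0150504
Normaliser: 1.90412e-05 + 7.17222e-05 + 0.00764716 + 0.0150504 = 0.0227883
So the posterior for Group IV is 0.0150504 / 0.0227883 ≈ 0.660.

0.660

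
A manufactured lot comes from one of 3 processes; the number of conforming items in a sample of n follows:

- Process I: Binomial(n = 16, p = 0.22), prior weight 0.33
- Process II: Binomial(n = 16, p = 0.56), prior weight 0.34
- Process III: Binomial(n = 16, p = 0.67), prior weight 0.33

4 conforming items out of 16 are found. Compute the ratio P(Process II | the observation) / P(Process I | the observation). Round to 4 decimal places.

The posterior odds equal the prior odds times the likelihood ratio: (π_i/π_j)·(f_i(x)/f_j(x)).
Evaluate each component's likelihood at the observed value:
  p_I = 0.216221
  p_II = 0.00942444
  p_III = 0.000611699
0.00320431 / 0.0713528 ≈ 0.0449

0.0449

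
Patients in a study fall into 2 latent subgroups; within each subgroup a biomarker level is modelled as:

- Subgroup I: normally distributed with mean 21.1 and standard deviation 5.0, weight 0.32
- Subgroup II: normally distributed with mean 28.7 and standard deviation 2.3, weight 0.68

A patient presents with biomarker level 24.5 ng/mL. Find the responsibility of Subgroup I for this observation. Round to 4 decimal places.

P(component k | x) = P(Z=k)·f_k(x) / marginal(x), where marginal(x) = Σ_j P(Z=j)·f_j(x).
Component likelihoods at x = 24.5 ng/mL:
  f_I = (1/(5.0·√(2π)))·exp(−(24.5−21.1)²/(2·5.0²)) = 0.079788·exp(-0.23120) = 0.0633186
  f_II = (1/(2.3·√(2π)))·exp(−(24.5−28.7)²/(2·2.3²)) = 0.173453·exp(-1.66730) = 0.0327404
Prior × likelihood for each component:
  P(Z=I)·f_I = 0.32 × 0.0633186 = 0.0202619
  P(Z=II)·f_II = 0.68 × 0.0327404 = 0.0222635
Normaliser: 0.0202619 + 0.0222635 = 0.0425254
P(Subgroup I | x) ≈ 0.4765

0.4765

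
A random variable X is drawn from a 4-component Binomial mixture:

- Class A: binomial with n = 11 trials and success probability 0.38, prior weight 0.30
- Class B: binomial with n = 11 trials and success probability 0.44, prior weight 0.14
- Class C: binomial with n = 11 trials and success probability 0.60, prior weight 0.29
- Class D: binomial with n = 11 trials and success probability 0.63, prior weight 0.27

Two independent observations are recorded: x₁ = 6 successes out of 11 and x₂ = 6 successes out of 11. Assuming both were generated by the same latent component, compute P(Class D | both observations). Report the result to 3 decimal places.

The responsibility of component k is π_k f_k(x) divided by Σ_j π_j f_j(x).
Since both observations come from the same component, the likelihood for component k is f_k(x₁)·f_k(x₂).
  f_A = [0.127439] × [0.127439] = 0.0162407
  f_B = [0.184628] × [0.184628] = 0.0340876
  f_C = [0.220724] × [0.220724] = 0.0487191
  f_D = [0.200306] × [0.200306] = 0.0401225
Multiply by the mixture weights:
  π_A·f_A = 0.30 × 0.0162407 = 0.0048722
  π_B·f_B = 0.14 × 0.0340876 = 0.00477226
  π_C·f_C = 0.29 × 0.0487191 = 0.0141285
  π_D·f_D = 0.27 × 0.0401225 = 0.0108331
Sum: 0.0048722 + 0.00477226 + 0.0141285 + 0.0108331 = 0.0346061
P(Class D | x) = 0.0108331 / 0.0346061 ≈ 0.313

0.313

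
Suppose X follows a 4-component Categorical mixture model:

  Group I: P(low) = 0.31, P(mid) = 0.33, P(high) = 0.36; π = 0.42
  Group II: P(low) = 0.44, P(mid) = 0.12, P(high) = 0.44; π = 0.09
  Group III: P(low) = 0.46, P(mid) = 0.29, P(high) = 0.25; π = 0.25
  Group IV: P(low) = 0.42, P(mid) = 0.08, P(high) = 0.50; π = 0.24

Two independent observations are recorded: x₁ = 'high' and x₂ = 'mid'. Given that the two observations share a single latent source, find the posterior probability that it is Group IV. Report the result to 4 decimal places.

0.1165

The responsibility of component k is P(Z=k) f_k(x) divided by Σ_j P(Z=j) f_j(x).
Since both observations come from the same component, the likelihood for component k is f_k(x₁)·f_k(x₂).
  f_I = [0.36] × [0.33] = 0.1188
  f_II = [0.44] × [0.12] = 0.0528
  f_III = [0.25] × [0.29] = 0.0725
  f_IV = [0.5] × [0.08] = 0.04
Prior × likelihood for each component:
  P(Z=I)·f_I = 0.42 × 0.1188 = 0.049896
  P(Z=II)·f_II = 0.09 × 0.0528 = 0.004752
  P(Z=III)·f_III = 0.25 × 0.0725 = 0.018125
  P(Z=IV)·f_IV = 0.24 × 0.04 = 0.0096
Normaliser: 0.049896 + 0.004752 + 0.018125 + 0.0096 = 0.082373
Responsibility of Group IV: 0.0096 / 0.082373 ≈ 0.1165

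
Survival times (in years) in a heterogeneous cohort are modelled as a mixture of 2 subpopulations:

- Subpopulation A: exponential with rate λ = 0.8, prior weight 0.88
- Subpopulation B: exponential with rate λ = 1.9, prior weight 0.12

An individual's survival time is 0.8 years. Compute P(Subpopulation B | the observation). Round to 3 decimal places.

Apply Bayes' rule: the posterior for each component is proportional to its prior times its likelihood at x.
Component likelihoods at x = 0.8 years:
  p_A = 0.8·e^(−0.8·0.8) = 0.8·e^(−0.6400) = 0.421834
  p_B = 1.9·e^(−1.9·0.8) = 1.9·e^(−1.5200) = 0.415553
Unnormalised posteriors:
  π_A·p_A = 0.88 × 0.421834 = 0.371214
  π_B·p_B = 0.12 × 0.415553 = 0.0498663
Marginal: 0.371214 + 0.0498663 = 0.42108
So the posterior for Subpopulation B is 0.0498663 / 0.42108 ≈ 0.118.

0.118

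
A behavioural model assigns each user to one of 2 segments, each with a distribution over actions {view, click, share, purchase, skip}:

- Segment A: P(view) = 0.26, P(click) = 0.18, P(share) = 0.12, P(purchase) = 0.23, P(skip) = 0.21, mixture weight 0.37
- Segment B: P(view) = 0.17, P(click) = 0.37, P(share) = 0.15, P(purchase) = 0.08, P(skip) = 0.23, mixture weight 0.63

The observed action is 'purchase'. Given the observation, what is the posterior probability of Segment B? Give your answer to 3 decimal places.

P(component k | x) = w_k·f_k(x) / marginal(x), where marginal(x) = Σ_j w_j·f_j(x).
Evaluate each component's likelihood at the observed value:
  p_A = 0.23
  p_B = 0.08
Multiply by the mixture weights:
  w_A·p_A = 0.37 × 0.23 = 0.0851
  w_B·p_B = 0.63 × 0.08 = 0.0504
Sum: 0.0851 + 0.0504 = 0.1355
Responsibility of Segment B: 0.0504 / 0.1355 ≈ 0.372

0.372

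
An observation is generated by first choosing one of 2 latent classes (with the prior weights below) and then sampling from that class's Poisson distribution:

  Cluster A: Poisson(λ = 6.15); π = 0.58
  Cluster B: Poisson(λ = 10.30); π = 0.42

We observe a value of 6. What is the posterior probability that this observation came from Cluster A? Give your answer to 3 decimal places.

0.799

Posterior ∝ prior × likelihood, so P(k | x) ∝ w_k f_k(x); normalise over all components.
Poisson probabilities:
  f_A = e^(−6.15)·6.15^6/6! = 0.160327
  f_B = e^(−10.30)·10.30^6/6! = 0.0557773
Weight by the priors:
  w_A·f_A = 0.58 × 0.160327 = 0.0929898
  w_B·f_B = 0.42 × 0.0557773 = 0.0234265
Marginal: 0.0929898 + 0.0234265 = 0.116416
P(Cluster A | 6) = 0.0929898 / 0.116416 ≈ 0.799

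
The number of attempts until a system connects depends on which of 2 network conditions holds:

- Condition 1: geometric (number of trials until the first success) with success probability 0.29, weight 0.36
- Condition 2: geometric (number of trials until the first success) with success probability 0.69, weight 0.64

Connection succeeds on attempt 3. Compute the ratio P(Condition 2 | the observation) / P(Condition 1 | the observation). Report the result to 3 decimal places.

0.806

The posterior odds equal the prior odds times the likelihood ratio: (P(Z=i)/P(Z=j))·(f_i(x)/f_j(x)).
Component likelihoods at x = 3:
  p_1 = 0.29·(1−0.29)^2 = 0.29·0.5041 = 0.146189
  p_2 = 0.69·(1−0.69)^2 = 0.69·0.0961 = 0.066309
Odds = (0.64/0.36) × (0.066309/0.146189) = 1.77778 × 0.453584 ≈ 0.806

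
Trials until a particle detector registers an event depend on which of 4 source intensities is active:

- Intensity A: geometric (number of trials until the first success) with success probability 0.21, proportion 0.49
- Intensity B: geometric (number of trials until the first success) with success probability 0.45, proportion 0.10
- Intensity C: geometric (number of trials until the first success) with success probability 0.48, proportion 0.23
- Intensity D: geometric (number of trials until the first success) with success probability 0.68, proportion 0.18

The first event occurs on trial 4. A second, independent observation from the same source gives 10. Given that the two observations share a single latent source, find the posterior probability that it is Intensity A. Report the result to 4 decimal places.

Posterior ∝ prior × likelihood, so P(k | x) ∝ π_k f_k(x); normalise over all components.
Since both observations come from the same component, the likelihood for component k is f_k(x₁)·f_k(x₂).
  f_A = [0.103538] × [0.0251688] = 0.00260594
  f_B = [0.0748688] × [0.00207241] = 0.000155159
  f_C = [0.0674918] × [0.00133435] = 9.00581e-05
  f_D = [0.0222822] × [2.39254e-05] = 5.33111e-07
Unnormalised posteriors:
  π_A·f_A = 0.49 × 0.00260594 = 0.00127691
  π_B·f_B = 0.10 × 0.000155159 = 1.55159e-05
  π_C·f_C = 0.23 × 9.00581e-05 = 2.07134e-05
  π_D·f_D = 0.18 × 5.33111e-07 = 9.596e-08
Sum: 0.00127691 + 1.55159e-05 + 2.07134e-05 + 9.596e-08 = 0.00131323
Responsibility of Intensity A: 0.00127691 / 0.00131323 ≈ 0.9723

0.9723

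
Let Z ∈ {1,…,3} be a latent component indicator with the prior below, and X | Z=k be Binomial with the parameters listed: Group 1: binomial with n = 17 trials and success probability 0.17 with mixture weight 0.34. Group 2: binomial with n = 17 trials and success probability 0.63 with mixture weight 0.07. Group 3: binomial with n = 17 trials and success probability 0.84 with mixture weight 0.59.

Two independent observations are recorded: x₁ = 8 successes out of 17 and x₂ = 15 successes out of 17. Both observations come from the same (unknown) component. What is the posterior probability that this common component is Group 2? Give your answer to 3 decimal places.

0.616

Posterior ∝ prior × likelihood, so P(k | x) ∝ w_k f_k(x); normalise over all components.
Since both observations come from the same component, the likelihood for component k is f_k(x₁)·f_k(x₂).
  p_1 = [0.00317015] × [2.68182e-10] = 8.50175e-13
  p_2 = [0.0784016] × [0.0181991] = 0.00142684
  p_3 = [0.000414094] × [0.254664] = 0.000105455
Multiply by the mixture weights:
  w_1·p_1 = 0.34 × 8.50175e-13 = 2.89059e-13
  w_2·p_2 = 0.07 × 0.00142684 = 9.98788e-05
  w_3·p_3 = 0.59 × 0.000105455 = 6.22185e-05
Sum: 2.89059e-13 + 9.98788e-05 + 6.22185e-05 = 0.000162097
Responsibility of Group 2: 9.98788e-05 / 0.000162097 ≈ 0.616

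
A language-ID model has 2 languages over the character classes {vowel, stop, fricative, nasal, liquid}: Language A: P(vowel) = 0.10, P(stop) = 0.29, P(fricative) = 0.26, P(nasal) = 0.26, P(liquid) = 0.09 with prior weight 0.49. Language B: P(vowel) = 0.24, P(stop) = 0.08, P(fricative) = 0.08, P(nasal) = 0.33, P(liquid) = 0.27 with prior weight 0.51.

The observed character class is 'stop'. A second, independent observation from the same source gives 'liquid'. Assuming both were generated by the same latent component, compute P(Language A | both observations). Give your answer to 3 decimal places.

0.537

Apply Bayes' rule: the posterior for each component is proportional to its prior times its likelihood at x.
Since both observations come from the same component, the likelihood for component k is f_k(x₁)·f_k(x₂).
  p_A = [P(stop | comp) = 0.29] × [0.09] = 0.0261
  p_B = [P(stop | comp) = 0.08] × [0.27] = 0.0216
Weight by the priors:
  w_A·p_A = 0.49 × 0.0261 = 0.012789
  w_B·p_B = 0.51 × 0.0216 = 0.011016
Normaliser: 0.012789 + 0.011016 = 0.023805
P(Language A | x₁,x₂) = 0.012789 / 0.023805 ≈ 0.537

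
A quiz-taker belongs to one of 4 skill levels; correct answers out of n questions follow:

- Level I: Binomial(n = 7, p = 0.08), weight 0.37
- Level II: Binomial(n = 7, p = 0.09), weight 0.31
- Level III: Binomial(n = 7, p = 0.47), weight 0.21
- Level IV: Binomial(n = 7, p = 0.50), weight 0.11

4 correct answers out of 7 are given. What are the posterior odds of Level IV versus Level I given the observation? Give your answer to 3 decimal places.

72.821

The posterior odds equal the prior odds times the likelihood ratio: (w_i/w_j)·(f_i(x)/f_j(x)).
Evaluate each component's likelihood at the observed value:
  L_I = 0.00111633
  L_II = 0.00173046
  L_III = 0.254265
  L_IV = 0.273438
0.0300781 / 0.000413041 ≈ 72.821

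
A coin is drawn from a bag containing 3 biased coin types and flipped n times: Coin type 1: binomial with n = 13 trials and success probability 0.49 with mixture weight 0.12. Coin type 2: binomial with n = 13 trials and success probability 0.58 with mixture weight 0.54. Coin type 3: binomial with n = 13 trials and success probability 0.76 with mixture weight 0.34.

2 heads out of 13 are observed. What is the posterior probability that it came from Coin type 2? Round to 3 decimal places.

P(component k | x) = π_k·f_k(x) / marginal(x), where marginal(x) = Σ_j π_j·f_j(x).
Component likelihoods at x = 2 heads out of 13:
  L_1 = C(13,2)·0.49^2·0.51^11 = 78·0.2401·0.000607116 = 0.01137
  L_2 = C(13,2)·0.58^2·0.42^11 = 78·0.3364·7.17368e-05 = 0.00188232
  L_3 = C(13,2)·0.76^2·0.24^11 = 78·0.5776·1.52168e-07 = 6.8556e-06
Multiply by the mixture weights:
  π_1·L_1 = 0.12 × 0.01137 = 0.00136439
  π_2·L_2 = 0.54 × 0.00188232 = 0.00101645
  π_3·L_3 = 0.34 × 6.8556e-06 = 2.3309e-06
Evidence: 0.00136439 + 0.00101645 + 2.3309e-06 = 0.00238318
So the posterior for Coin type 2 is 0.00101645 / 0.00238318 ≈ 0.427.

0.427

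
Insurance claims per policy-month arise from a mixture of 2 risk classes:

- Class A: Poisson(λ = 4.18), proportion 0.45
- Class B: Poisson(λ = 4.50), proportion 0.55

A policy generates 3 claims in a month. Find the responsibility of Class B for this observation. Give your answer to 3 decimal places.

Apply Bayes' rule: the posterior for each component is proportional to its prior times its likelihood at x.
Poisson probabilities:
  p_A = 0.18622
  p_B = 0.168718
Weight by the priors:
  π_A·p_A = 0.45 × 0.18622 = 0.0837991
  π_B·p_B = 0.55 × 0.168718 = 0.0927948
Marginal: 0.0837991 + 0.0927948 = 0.176594
So the posterior for Class B is 0.0927948 / 0.176594 ≈ 0.525.

0.525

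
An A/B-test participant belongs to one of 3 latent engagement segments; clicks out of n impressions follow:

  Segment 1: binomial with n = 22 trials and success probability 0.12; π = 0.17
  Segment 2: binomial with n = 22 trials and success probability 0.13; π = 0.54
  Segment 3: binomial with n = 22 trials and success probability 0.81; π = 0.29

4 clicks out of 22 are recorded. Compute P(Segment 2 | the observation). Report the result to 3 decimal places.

0.781

Posterior ∝ prior × likelihood, so P(k | x) ∝ π_k f_k(x); normalise over all components.
Binomial probabilities:
  f_1 = C(22,4)·0.12^4·0.88^18 = 7315·0.00020736·0.100159 = 0.151924
  f_2 = C(22,4)·0.13^4·0.87^18 = 7315·0.00028561·0.0815355 = 0.170347
  f_3 = C(22,4)·0.81^4·0.19^18 = 7315·0.430467·1.04127e-13 = 3.27883e-10
Prior × likelihood for each component:
  π_1·f_1 = 0.17 × 0.151924 = 0.0258271
  π_2·f_2 = 0.54 × 0.170347 = 0.0919873
  π_3·f_3 = 0.29 × 3.27883e-10 = 9.50861e-11
Normaliser: 0.0258271 + 0.0919873 + 9.50861e-11 = 0.117814
So the posterior for Segment 2 is 0.0919873 / 0.117814 ≈ 0.781.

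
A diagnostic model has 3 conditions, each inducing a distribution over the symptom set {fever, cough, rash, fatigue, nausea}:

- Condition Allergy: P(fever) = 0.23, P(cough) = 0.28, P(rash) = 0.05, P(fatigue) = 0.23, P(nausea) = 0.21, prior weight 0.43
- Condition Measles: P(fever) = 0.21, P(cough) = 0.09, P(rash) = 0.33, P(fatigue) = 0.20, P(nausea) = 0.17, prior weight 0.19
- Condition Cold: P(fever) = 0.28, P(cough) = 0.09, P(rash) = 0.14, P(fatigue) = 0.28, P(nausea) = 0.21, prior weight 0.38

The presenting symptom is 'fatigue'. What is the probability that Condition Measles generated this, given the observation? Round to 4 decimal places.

Posterior ∝ prior × likelihood, so P(k | x) ∝ π_k f_k(x); normalise over all components.
Categorical probabilities:
  L_Allergy = P(fatigue | comp) = 0.23
  L_Measles = P(fatigue | comp) = 0.20
  L_Cold = P(fatigue | comp) = 0.28
Unnormalised posteriors:
  π_Allergy·L_Allergy = 0.43 × 0.23 = 0.0989
  π_Measles·L_Measles = 0.19 × 0.2 = 0.038
  π_Cold·L_Cold = 0.38 × 0.28 = 0.1064
Denominator: 0.0989 + 0.038 + 0.1064 = 0.2433
P(Condition Measles | 'fatigue') = 0.038 / 0.2433 ≈ 0.1562

0.1562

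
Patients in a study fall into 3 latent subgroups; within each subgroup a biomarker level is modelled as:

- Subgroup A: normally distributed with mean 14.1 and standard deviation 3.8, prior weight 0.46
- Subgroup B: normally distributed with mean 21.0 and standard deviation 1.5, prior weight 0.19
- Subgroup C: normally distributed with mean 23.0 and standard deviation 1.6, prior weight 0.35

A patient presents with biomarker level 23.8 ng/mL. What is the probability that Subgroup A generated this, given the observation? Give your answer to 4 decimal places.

0.0212

By Bayes' theorem, P(k | x) = w_k f_k(x) / Σ_j w_j f_j(x).
Normal densities:
  L_A = 0.00403841
  L_B = 0.0465781
  L_C = 0.220041
Multiply by the mixture weights:
  w_A·L_A = 0.46 × 0.00403841 = 0.00185767
  w_B·L_B = 0.19 × 0.0465781 = 0.00884983
  w_C·L_C = 0.35 × 0.220041 = 0.0770143
Marginal: 0.00185767 + 0.00884983 + 0.0770143 = 0.0877218
P(Subgroup A | x) = 0.00185767 / 0.0877218 ≈ 0.0212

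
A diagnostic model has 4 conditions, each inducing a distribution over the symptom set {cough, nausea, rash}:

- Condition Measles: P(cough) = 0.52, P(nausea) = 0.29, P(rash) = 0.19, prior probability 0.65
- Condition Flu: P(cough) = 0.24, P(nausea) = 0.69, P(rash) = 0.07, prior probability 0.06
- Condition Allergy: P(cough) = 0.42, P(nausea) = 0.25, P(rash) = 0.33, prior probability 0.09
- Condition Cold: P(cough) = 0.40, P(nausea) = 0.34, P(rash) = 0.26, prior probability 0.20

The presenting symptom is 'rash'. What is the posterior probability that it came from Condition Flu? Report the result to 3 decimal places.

0.020

The responsibility of component k is w_k f_k(x) divided by Σ_j w_j f_j(x).
Categorical probabilities:
  f_Measles = 0.19
  f_Flu = 0.07
  f_Allergy = 0.33
  f_Cold = 0.26
Weight by the priors:
  w_Measles·f_Measles = 0.65 × 0.19 = 0.1235
  w_Flu·f_Flu = 0.06 × 0.07 = 0.0042
  w_Allergy·f_Allergy = 0.09 × 0.33 = 0.0297
  w_Cold·f_Cold = 0.20 × 0.26 = 0.052
Evidence: 0.1235 + 0.0042 + 0.0297 + 0.052 = 0.2094
So the posterior for Condition Flu is 0.0042 / 0.2094 ≈ 0.020.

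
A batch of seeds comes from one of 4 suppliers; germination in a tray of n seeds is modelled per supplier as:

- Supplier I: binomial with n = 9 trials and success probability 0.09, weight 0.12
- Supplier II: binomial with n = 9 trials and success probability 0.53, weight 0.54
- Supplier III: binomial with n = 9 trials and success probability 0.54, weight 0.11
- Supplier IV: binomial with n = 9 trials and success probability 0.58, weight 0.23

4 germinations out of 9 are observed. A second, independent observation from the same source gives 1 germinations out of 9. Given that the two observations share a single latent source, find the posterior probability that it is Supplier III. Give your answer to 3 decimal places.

P(component k | x) = π_k·f_k(x) / marginal(x), where marginal(x) = Σ_j π_j·f_j(x).
Since both observations come from the same component, the likelihood for component k is f_k(x₁)·f_k(x₂).
  f_I = [C(9,4)·0.09^4·0.91^5 = 126·6.561e-05·0.624032 = 0.00515879] × [0.380905] = 0.00196501
  f_II = [C(9,4)·0.53^4·0.47^5 = 126·0.0789048·0.0229345 = 0.228015] × [0.011358] = 0.00258979
  f_III = [C(9,4)·0.54^4·0.46^5 = 126·0.0850306·0.0205963 = 0.220666] × [0.00974314] = 0.00214998
  f_IV = [C(9,4)·0.58^4·0.42^5 = 126·0.113165·0.0130691 = 0.18635] × [0.00505434] = 0.000941876
Multiply by the mixture weights:
  π_I·f_I = 0.12 × 0.00196501 = 0.000235801
  π_II·f_II = 0.54 × 0.00258979 = 0.00139849
  π_III·f_III = 0.11 × 0.00214998 = 0.000236497
  π_IV·f_IV = 0.23 × 0.000941876 = 0.000216632
Marginal: 0.000235801 + 0.00139849 + 0.000236497 + 0.000216632 = 0.00208742
P(Supplier III | x₁, x₂) ≈ 0.113

0.113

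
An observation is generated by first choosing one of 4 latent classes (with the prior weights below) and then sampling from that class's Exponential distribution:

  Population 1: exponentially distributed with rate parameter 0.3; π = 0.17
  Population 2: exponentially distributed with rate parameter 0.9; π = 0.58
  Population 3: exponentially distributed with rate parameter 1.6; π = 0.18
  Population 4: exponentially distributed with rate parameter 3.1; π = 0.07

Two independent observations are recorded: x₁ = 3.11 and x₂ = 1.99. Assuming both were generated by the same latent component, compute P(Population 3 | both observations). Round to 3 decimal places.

Apply Bayes' rule: the posterior for each component is proportional to its prior times its likelihood at x.
Since both observations come from the same component, the likelihood for component k is f_k(x₁)·f_k(x₂).
  p_1 = [0.3·e^(−0.3·3.11) = 0.3·e^(−0.9330) = 0.118012] × [0.165138] = 0.0194882
  p_2 = [0.9·e^(−0.9·3.11) = 0.9·e^(−2.7990) = 0.0547838] × [0.150114] = 0.00822382
  p_3 = [1.6·e^(−1.6·3.11) = 1.6·e^(−4.9760) = 0.0110426] × [0.0662714] = 0.000731808
  p_4 = [3.1·e^(−3.1·3.11) = 3.1·e^(−9.6410) = 0.000201525] × [0.00648932] = 1.30776e-06
Multiply by the mixture weights:
  π_1·p_1 = 0.17 × 0.0194882 = 0.003313
  π_2·p_2 = 0.58 × 0.00822382 = 0.00476981
  π_3·p_3 = 0.18 × 0.000731808 = 0.000131725
  π_4·p_4 = 0.07 × 1.30776e-06 = 9.15431e-08
Normaliser: 0.003313 + 0.00476981 + 0.000131725 + 9.15431e-08 = 0.00821463
P(Population 3 | x₁, x₂) = 0.000131725 / 0.00821463 ≈ 0.016

0.016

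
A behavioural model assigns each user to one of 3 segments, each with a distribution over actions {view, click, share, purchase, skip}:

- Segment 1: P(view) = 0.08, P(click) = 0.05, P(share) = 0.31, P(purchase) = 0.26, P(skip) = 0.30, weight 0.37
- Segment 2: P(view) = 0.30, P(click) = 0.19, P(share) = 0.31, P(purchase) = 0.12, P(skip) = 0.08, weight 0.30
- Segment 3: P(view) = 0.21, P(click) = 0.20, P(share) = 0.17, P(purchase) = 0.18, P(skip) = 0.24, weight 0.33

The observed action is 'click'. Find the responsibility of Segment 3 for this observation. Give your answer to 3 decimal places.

0.466

By Bayes' theorem, P(k | x) = P(Z=k) f_k(x) / Σ_j P(Z=j) f_j(x).
Categorical probabilities:
  p_1 = 0.05
  p_2 = 0.19
  p_3 = 0.2
Unnormalised posteriors:
  P(Z=1)·p_1 = 0.37 × 0.05 = 0.0185
  P(Z=2)·p_2 = 0.30 × 0.19 = 0.057
  P(Z=3)·p_3 = 0.33 × 0.2 = 0.066
Marginal: 0.0185 + 0.057 + 0.066 = 0.1415
P(Segment 3 | x) ≈ 0.466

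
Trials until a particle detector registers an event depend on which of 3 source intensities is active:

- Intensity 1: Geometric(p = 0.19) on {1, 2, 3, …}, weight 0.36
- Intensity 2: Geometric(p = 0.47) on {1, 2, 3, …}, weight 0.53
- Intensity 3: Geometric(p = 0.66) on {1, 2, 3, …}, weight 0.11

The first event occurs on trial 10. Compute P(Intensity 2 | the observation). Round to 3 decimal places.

0.074

Posterior ∝ prior × likelihood, so P(k | x) ∝ π_k f_k(x); normalise over all components.
Component likelihoods at x = 10:
  p_1 = 0.028518
  p_2 = 0.00155089
  p_3 = 4.00732e-05
Unnormalised posteriors:
  π_1·p_1 = 0.36 × 0.028518 = 0.0102665
  π_2·p_2 = 0.53 × 0.00155089 = 0.000821971
  π_3·p_3 = 0.11 × 4.00732e-05 = 4.40805e-06
Evidence: 0.0102665 + 0.000821971 + 4.40805e-06 = 0.0110929
Responsibility of Intensity 2: 0.000821971 / 0.0110929 ≈ 0.074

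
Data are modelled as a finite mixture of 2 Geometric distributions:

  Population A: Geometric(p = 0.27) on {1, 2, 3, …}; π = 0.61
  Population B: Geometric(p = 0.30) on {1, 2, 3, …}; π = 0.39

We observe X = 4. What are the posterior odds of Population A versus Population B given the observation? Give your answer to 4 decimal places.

1.5965

Only the two components matter; the odds are (w_i f_i(x)) / (w_j f_j(x)).
Evaluate each component's likelihood at the observed value:
  p_A = 0.105035
  p_B = 0.1029
Odds = (0.61/0.39) × (0.105035/0.1029) = 1.5641 × 1.02074 ≈ 1.5965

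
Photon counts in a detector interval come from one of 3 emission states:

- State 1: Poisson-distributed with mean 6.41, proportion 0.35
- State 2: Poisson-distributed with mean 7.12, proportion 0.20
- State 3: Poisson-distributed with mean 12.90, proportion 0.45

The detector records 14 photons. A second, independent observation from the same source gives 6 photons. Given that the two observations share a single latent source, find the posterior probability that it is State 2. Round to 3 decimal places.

Apply Bayes' rule: the posterior for each component is proportional to its prior times its likelihood at x.
Since both observations come from the same component, the likelihood for component k is f_k(x₁)·f_k(x₂).
  f_1 = [e^(−6.41)·6.41^14/14! = 0.00373058] × [0.158485] = 0.000591241
  f_2 = [e^(−7.12)·7.12^14/14! = 0.00798243] × [0.146343] = 0.00116817
  f_3 = [e^(−12.90)·12.90^14/14! = 0.101263] × [0.0159885] = 0.00161903
Multiply by the mixture weights:
  π_1·f_1 = 0.35 × 0.000591241 = 0.000206934
  π_2·f_2 = 0.20 × 0.00116817 = 0.000233634
  π_3·f_3 = 0.45 × 0.00161903 = 0.000728565
Evidence: 0.000206934 + 0.000233634 + 0.000728565 = 0.00116913
Responsibility of State 2: 0.000233634 / 0.00116913 ≈ 0.200

0.200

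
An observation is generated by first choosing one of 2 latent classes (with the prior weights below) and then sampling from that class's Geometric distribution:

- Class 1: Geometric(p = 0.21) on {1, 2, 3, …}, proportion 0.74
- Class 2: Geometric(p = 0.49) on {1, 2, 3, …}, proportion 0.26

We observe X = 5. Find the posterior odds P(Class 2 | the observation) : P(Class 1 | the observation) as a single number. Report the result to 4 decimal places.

Only the two components matter; the odds are (π_i f_i(x)) / (π_j f_j(x)).
Evaluate each component's likelihood at the observed value:
  f_1 = 0.0817952
  f_2 = 0.0331495
Odds = (0.26/0.74) × (0.0331495/0.0817952) = 0.351351 × 0.405274 ≈ 0.1424

0.1424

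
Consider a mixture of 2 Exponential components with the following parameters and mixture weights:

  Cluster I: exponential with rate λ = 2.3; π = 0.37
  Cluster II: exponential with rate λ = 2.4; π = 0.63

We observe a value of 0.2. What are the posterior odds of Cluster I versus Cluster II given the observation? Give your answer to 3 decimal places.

The posterior odds equal the prior odds times the likelihood ratio: (π_i/π_j)·(f_i(x)/f_j(x)).
Exponential densities:
  L_I = 1.45195
  L_II = 1.48508
Odds = (0.37/0.63) × (1.45195/1.48508) = 0.587302 × 0.977693 ≈ 0.574

0.574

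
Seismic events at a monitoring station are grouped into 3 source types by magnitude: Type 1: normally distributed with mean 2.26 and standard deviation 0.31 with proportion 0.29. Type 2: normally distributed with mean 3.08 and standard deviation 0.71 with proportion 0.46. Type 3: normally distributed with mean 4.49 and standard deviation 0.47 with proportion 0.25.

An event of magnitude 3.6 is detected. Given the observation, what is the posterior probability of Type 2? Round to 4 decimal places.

0.8483

P(component k | x) = π_k·f_k(x) / marginal(x), where marginal(x) = Σ_j π_j·f_j(x).
Component likelihoods at x = 3.6:
  L_1 = (1/(0.31·√(2π)))·exp(−(3.6−2.26)²/(2·0.31²)) = 1.286911·exp(-9.34235) = 0.000112776
  L_2 = (1/(0.71·√(2π)))·exp(−(3.6−3.08)²/(2·0.71²)) = 0.561891·exp(-0.26820) = 0.429708
  L_3 = (1/(0.47·√(2π)))·exp(−(3.6−4.49)²/(2·0.47²)) = 0.848813·exp(-1.79289) = 0.141309
Unnormalised posteriors:
  π_1·L_1 = 0.29 × 0.000112776 = 3.2705e-05
  π_2·L_2 = 0.46 × 0.429708 = 0.197666
  π_3·L_3 = 0.25 × 0.141309 = 0.0353272
Sum: 3.2705e-05 + 0.197666 + 0.0353272 = 0.233026
So the posterior for Type 2 is 0.197666 / 0.233026 ≈ 0.8483.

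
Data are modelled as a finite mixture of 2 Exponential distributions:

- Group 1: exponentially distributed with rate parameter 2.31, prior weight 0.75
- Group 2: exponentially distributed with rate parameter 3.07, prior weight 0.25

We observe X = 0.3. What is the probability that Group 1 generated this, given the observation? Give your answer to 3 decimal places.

The responsibility of component k is π_k f_k(x) divided by Σ_j π_j f_j(x).
Component likelihoods at x = 0.3:
  p_1 = 1.15517
  p_2 = 1.22223
Prior × likelihood for each component:
  π_1·p_1 = 0.75 × 1.15517 = 0.866378
  π_2·p_2 = 0.25 × 1.22223 = 0.305558
Evidence: 0.866378 + 0.305558 = 1.17194
Responsibility of Group 1: 0.866378 / 1.17194 ≈ 0.739

0.739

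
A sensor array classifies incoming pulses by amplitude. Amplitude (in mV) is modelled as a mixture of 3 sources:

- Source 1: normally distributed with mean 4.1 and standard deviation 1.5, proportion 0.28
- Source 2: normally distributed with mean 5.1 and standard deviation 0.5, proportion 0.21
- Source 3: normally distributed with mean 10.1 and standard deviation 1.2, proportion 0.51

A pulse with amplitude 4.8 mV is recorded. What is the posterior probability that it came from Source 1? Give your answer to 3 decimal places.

0.323

P(component k | x) = π_k·f_k(x) / marginal(x), where marginal(x) = Σ_j π_j·f_j(x).
Normal densities:
  L_1 = (1/(1.5·√(2π)))·exp(−(4.8−4.1)²/(2·1.5²)) = 0.265962·exp(-0.10889) = 0.238522
  L_2 = (1/(0.5·√(2π)))·exp(−(4.8−5.1)²/(2·0.5²)) = 0.797885·exp(-0.18000) = 0.666449
  L_3 = (1/(1.2·√(2π)))·exp(−(4.8−10.1)²/(2·1.2²)) = 0.332452·exp(-9.75347) = 1.9313e-05
Multiply by the mixture weights:
  π_1·L_1 = 0.28 × 0.238522 = 0.0667862
  π_2·L_2 = 0.21 × 0.666449 = 0.139954
  π_3·L_3 = 0.51 × 1.9313e-05 = 9.84963e-06
Marginal: 0.0667862 + 0.139954 + 9.84963e-06 = 0.20675
So the posterior for Source 1 is 0.0667862 / 0.20675 ≈ 0.323.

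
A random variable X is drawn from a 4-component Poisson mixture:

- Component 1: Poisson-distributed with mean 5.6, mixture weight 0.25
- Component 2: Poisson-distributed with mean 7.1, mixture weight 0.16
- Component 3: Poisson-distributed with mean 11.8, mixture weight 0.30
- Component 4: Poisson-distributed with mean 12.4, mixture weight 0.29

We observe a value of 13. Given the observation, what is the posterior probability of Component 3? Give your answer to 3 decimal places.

0.473

P(component k | x) = π_k·f_k(x) / marginal(x), where marginal(x) = Σ_j π_j·f_j(x).
Component likelihoods at x = 13:
  L_1 = 0.00316311
  L_2 = 0.0154379
  L_3 = 0.103636
  L_4 = 0.10838
Unnormalised posteriors:
  π_1·L_1 = 0.25 × 0.00316311 = 0.000790779
  π_2·L_2 = 0.16 × 0.0154379 = 0.00247006
  π_3·L_3 = 0.30 × 0.103636 = 0.0310908
  π_4·L_4 = 0.29 × 0.10838 = 0.0314303
Denominator: 0.000790779 + 0.00247006 + 0.0310908 + 0.0314303 = 0.0657819
So the posterior for Component 3 is 0.0310908 / 0.0657819 ≈ 0.473.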